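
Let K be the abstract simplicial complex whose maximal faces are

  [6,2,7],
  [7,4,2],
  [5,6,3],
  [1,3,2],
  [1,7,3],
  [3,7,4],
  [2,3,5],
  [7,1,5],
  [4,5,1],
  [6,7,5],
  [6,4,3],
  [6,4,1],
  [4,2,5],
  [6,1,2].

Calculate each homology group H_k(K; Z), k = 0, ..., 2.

We work with the vertex ordering 1 < 2 < 3 < 4 < 5 < 6 < 7. The simplices of K, each written with vertices in increasing order, are:

  0-simplices (7): [1], [2], [3], [4], [5], [6], [7]
  1-simplices (21): [1,2], [1,3], [1,4], [1,5], [1,6], [1,7], [2,3], [2,4], [2,5], [2,6], [2,7], [3,4], [3,5], [3,6], [3,7], [4,5], [4,6], [4,7], [5,6], [5,7], [6,7]
  2-simplices (14): [1,2,3], [1,2,6], [1,3,7], [1,4,5], [1,4,6], [1,5,7], [2,3,5], [2,4,5], [2,4,7], [2,6,7], [3,4,6], [3,4,7], [3,5,6], [5,6,7]

Hence C_0 ≅ Z^7, C_1 ≅ Z^21, C_2 ≅ Z^14.

∂_1: C_1 → C_0 sends each edge [p,q] (with p < q) to q − p.
As a 7×21 matrix over Z this has rank 6, with invariant factors (1,1,1,1,1,1).

∂_2: C_2 → C_1 maps a triangle to the signed sum of its edges. For instance
  ∂[3,4,7] = [4,7] − [3,7] + [3,4],
  ∂[1,5,7] = [5,7] − [1,7] + [1,5].
This gives a 21×14 integer matrix of rank 13; reducing to Smith normal form yields diagonal entries (1,1,1,1,1,1,1,1,1,1,1,1,1).

Computing H_k = (kernel of ∂_k) / (image of ∂_{k+1}):

  H_0: rank C_0 − rank ∂_1 = 7 − 6 = 1, and the invariant factors of ∂_1 are all 1, so H_0 ≅ Z.
  H_1: rank ker ∂_1 − rank ∂_2 = (21 − 6) − 13 = 2, and the invariant factors of ∂_2 are all 1, so H_1 ≅ Z^2.
  H_2: rank ker ∂_2 − rank ∂_3 = (14 − 13) − 0 = 1, and there is no ∂_3, so H_2 ≅ Z.

(K is a triangulation of the torus T^2.)

H_0 ≅ Z,  H_1 ≅ Z^2,  H_2 ≅ Z.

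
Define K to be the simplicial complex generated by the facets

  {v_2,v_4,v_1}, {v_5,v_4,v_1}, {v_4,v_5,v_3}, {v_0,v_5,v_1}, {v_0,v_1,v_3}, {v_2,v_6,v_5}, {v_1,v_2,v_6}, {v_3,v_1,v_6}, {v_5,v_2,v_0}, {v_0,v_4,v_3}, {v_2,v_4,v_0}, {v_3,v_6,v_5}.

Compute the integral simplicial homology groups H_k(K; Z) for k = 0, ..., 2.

H_0 ≅ Z,  H_1 ≅ Z/2Z,  H_2 = 0.

K has 7 vertices, 18 edges, 12 triangles.
rank ∂_0 = 0, rank ∂_1 = 6 ⇒ b_0 = 7 − 0 − 6 = 1; all invariant factors of ∂_1 are 1 so no torsion. So H_0 = Z.
rank ∂_1 = 6, rank ∂_2 = 12 ⇒ b_1 = 18 − 6 − 12 = 0; ∂_2 has invariant factor(s) [2] giving torsion. So H_1 = Z/2Z.
rank ∂_2 = 12, rank ∂_3 = 0 ⇒ b_2 = 12 − 12 − 0 = 0. So H_2 = 0.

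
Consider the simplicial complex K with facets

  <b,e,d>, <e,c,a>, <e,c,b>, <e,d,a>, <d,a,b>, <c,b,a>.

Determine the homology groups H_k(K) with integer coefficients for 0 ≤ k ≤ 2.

K has 5 vertices, 9 edges, 6 triangles.
rank ∂_0 = 0, rank ∂_1 = 4 ⇒ b_0 = 5 − 0 − 4 = 1; all invariant factors of ∂_1 are 1 so no torsion. So H_0 ≅ Z.
rank ∂_1 = 4, rank ∂_2 = 5 ⇒ b_1 = 9 − 4 − 5 = 0; all invariant factors of ∂_2 are 1 so no torsion. So H_1 ≅ 0.
rank ∂_2 = 5, rank ∂_3 = 0 ⇒ b_2 = 6 − 5 − 0 = 1. So H_2 ≅ Z.

H_0 ≅ Z,  H_1 = 0,  H_2 ≅ Z.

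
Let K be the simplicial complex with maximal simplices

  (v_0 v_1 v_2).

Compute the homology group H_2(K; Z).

H_2 ≅ 0.

Order the vertices as v_0 < v_1 < v_2. Listing each simplex with vertices in this order, K has dimension 2 with simplices:

  0-simplices (3): [v_0], [v_1], [v_2]
  1-simplices (3): [v_0,v_1], [v_0,v_2], [v_1,v_2]
  2-simplices (1): [v_0,v_1,v_2]

Hence C_0 ≅ Z^3, C_1 ≅ Z^3, C_2 ≅ Z^1.

The boundary map ∂_1: C_1 → C_0 maps an edge to its endpoints' difference, ∂[p,q] = q − p.
The 3×3 boundary matrix has rank 2 and Smith normal form diag(1,1).

∂_2: C_2 → C_1 maps a triangle to the signed sum of its edges. For instance
  ∂[v_0,v_1,v_2] = [v_1,v_2] − [v_0,v_2] + [v_0,v_1].
The resulting 3×1 matrix has rank 1, and its Smith normal form has invariant factors (1).

From H_k ≅ ker(∂_k) / im(∂_{k+1}) we obtain:

  H_2: rank ker ∂_2 − rank ∂_3 = (1 − 1) − 0 = 0, and there is no ∂_3, so H_2 ≅ 0.

(K is a triangulation of the 2-simplex.)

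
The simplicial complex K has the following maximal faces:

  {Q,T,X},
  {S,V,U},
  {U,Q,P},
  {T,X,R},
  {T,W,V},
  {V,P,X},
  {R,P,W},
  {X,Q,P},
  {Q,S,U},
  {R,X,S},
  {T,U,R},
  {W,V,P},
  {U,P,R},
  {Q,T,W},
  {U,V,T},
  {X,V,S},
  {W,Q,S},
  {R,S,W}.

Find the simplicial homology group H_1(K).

H_1 ≅ Z^2.

Take the total order P < Q < R < S < T < U < V < W < X on the vertex set. Then K (dimension 2) consists of the simplices:

  0-simplices (9): P, Q, R, S, T, U, V, W, X
  1-simplices (27): PQ, PR, PU, PV, PW, PX, QS, QT, QU, QW, QX, RS, RT, RU, RW, RX, SU, SV, SW, SX, TU, TV, TW, TX, UV, VW, VX
  2-simplices (18): PQU, PQX, PRU, PRW, PVW, PVX, QSU, QSW, QTW, QTX, RSW, RSX, RTU, RTX, SUV, SVX, TUV, TVW

so the chain groups are C_0 ≅ Z^9, C_1 ≅ Z^27, C_2 ≅ Z^18.

The boundary map ∂_1: C_1 → C_0 is given by ∂[p,q] = [q] − [p]. For instance
  ∂TU = U − T.
The resulting 9×27 matrix has rank 8, and its Smith normal form has invariant factors (1,1,1,1,1,1,1,1).

∂_2: C_2 → C_1 maps a triangle to the signed sum of its edges. For instance
  ∂TVW = VW − TW + TV,
  ∂PRU = RU − PU + PR.
As a 27×18 matrix over Z this has rank 17, with invariant factors (1,1,1,1,1,1,1,1,1,1,1,1,1,1,1,1,1).

Computing H_k = (kernel of ∂_k) / (image of ∂_{k+1}):

  H_1: rank ker ∂_1 − rank ∂_2 = (27 − 8) − 17 = 2, and the invariant factors of ∂_2 are all 1, so H_1 ≅ Z^2.

(K is a triangulation of the torus T^2.)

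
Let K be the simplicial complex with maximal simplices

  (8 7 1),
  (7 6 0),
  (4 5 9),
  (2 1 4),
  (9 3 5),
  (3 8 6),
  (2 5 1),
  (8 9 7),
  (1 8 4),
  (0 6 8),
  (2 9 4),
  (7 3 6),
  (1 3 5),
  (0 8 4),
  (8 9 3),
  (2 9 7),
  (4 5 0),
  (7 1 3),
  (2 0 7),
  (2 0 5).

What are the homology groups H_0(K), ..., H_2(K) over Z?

H_0 = Z,  H_1 = Z ⊕ Z/2Z,  H_2 = 0.

Take the total order 0 < 1 < 2 < 3 < 4 < 5 < 6 < 7 < 8 < 9 on the vertex set. Then K (dimension 2) consists of the simplices:

  0-simplices (10): [0], [1], [2], [3], [4], [5], [6], [7], [8], [9]
  1-simplices (30): (30 of them)
  2-simplices (20): (20 of them)

giving chain groups C_0 ≅ Z^10, C_1 ≅ Z^30, C_2 ≅ Z^20.

∂_1: C_1 → C_0 maps an edge to its endpoints' difference, ∂[p,q] = q − p. For instance
  ∂[1,4] = [4] − [1].
The 10×30 boundary matrix has rank 9 and Smith normal form diag(1,1,1,1,1,1,1,1,1).

The boundary map ∂_2: C_2 → C_1 maps a triangle to the signed sum of its edges. For instance
  ∂[7,8,9] = [8,9] − [7,9] + [7,8],
  ∂[2,4,9] = [4,9] − [2,9] + [2,4].
The 30×20 boundary matrix has rank 20 and Smith normal form diag(1,1,1,1,1,1,1,1,1,1,1,1,1,1,1,1,1,1,1,2).

Reading off H_k = ker ∂_k / im ∂_{k+1}:

  H_0: rank C_0 − rank ∂_1 = 10 − 9 = 1, and the invariant factors of ∂_1 are all 1, so H_0 = Z.
  H_1: rank ker ∂_1 − rank ∂_2 = (30 − 9) − 20 = 1, and ∂_2 has invariant factor 2 > 1, so H_1 = Z ⊕ Z/2Z.
  H_2: rank ker ∂_2 − rank ∂_3 = (20 − 20) − 0 = 0, and there is no ∂_3, so H_2 = 0.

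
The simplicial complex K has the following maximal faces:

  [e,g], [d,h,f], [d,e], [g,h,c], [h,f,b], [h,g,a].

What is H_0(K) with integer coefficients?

Take the total order a < b < c < d < e < f < g < h on the vertex set. Then K (dimension 2) consists of the simplices:

  0-simplices (8): a, b, c, d, e, f, g, h
  1-simplices (12): ag, ah, bf, bh, cg, ch, de, df, dh, eg, fh, gh
  2-simplices (4): agh, bfh, cgh, dfh

giving chain groups C_0 ≅ Z^8, C_1 ≅ Z^12, C_2 ≅ Z^4.

∂_1: C_1 → C_0 maps an edge to its endpoints' difference, ∂[p,q] = q − p.
The resulting 8×12 matrix has rank 7, and its Smith normal form has invariant factors (1,1,1,1,1,1,1).

∂_2: C_2 → C_1 sends each 2-simplex [p,q,r] to [q,r] − [p,r] + [p,q]. For instance
  ∂dfh = fh − dh + df,
  ∂cgh = gh − ch + cg.
As a 12×4 matrix over Z this has rank 4, with invariant factors (1,1,1,1).

Computing H_k = (kernel of ∂_k) / (image of ∂_{k+1}):

  H_0: rank C_0 − rank ∂_1 = 8 − 7 = 1, and the invariant factors of ∂_1 are all 1, so H_0 = Z.

H_0 ≅ Z.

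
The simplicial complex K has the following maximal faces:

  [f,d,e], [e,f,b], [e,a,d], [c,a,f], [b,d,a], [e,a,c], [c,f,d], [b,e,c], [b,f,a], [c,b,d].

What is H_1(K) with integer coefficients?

H_1 ≅ Z/2.

Take the total order a < b < c < d < e < f on the vertex set. Then K (dimension 2) consists of the simplices:

  0-simplices (6): a, b, c, d, e, f
  1-simplices (15): ab, ac, ad, ae, af, bc, bd, be, bf, cd, ce, cf, de, df, ef
  2-simplices (10): abd, abf, ace, acf, ade, bcd, bce, bef, cdf, def

Hence C_0 ≅ Z^6, C_1 ≅ Z^15, C_2 ≅ Z^10.

∂_1: C_1 → C_0 maps an edge to its endpoints' difference, ∂[p,q] = q − p.
This gives a 6×15 integer matrix of rank 5; reducing to Smith normal form yields diagonal entries (1,1,1,1,1).

Boundary ∂_2: C_2 → C_1 maps a triangle to the signed sum of its edges. For instance
  ∂bce = ce − be + bc,
  ∂ace = ce − ae + ac.
The resulting 15×10 matrix has rank 10, and its Smith normal form has invariant factors (1,1,1,1,1,1,1,1,1,2).

Reading off H_k = ker ∂_k / im ∂_{k+1}:

  H_1: rank ker ∂_1 − rank ∂_2 = (15 − 5) − 10 = 0, and ∂_2 has invariant factor 2 > 1, so H_1 ≅ Z/2.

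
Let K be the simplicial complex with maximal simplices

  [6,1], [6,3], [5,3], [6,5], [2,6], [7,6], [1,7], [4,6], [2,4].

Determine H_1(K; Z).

Fix the vertex order 1 < 2 < 3 < 4 < 5 < 6 < 7 and write every simplex with vertices in increasing order. Then dim K = 1 and the simplices of K are:

  0-simplices (7): [1], [2], [3], [4], [5], [6], [7]
  1-simplices (9): [1,6], [1,7], [2,4], [2,6], [3,5], [3,6], [4,6], [5,6], [6,7]

so the chain groups are C_0 ≅ Z^7, C_1 ≅ Z^9.

Boundary ∂_1: C_1 → C_0 sends each edge [p,q] (with p < q) to q − p. For instance
  ∂[3,5] = [5] − [3].
The 7×9 boundary matrix has rank 6 and Smith normal form diag(1,1,1,1,1,1).

Reading off H_k = ker ∂_k / im ∂_{k+1}:

  H_1: rank ker ∂_1 − rank ∂_2 = (9 − 6) − 0 = 3, and there is no ∂_2, so H_1 = Z^3.

H_1 ≅ Z^3.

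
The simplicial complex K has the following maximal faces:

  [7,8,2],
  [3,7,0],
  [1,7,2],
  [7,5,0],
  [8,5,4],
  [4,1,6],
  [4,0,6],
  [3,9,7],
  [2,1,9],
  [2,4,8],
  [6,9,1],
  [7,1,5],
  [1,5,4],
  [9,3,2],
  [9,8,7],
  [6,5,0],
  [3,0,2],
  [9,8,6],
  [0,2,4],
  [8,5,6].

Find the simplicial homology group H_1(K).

H_1 ≅ Z ⊕ Z/2Z.

K has 10 vertices, 30 edges, 20 triangles.
rank ∂_1 = 9, rank ∂_2 = 20 ⇒ b_1 = 30 − 9 − 20 = 1; ∂_2 has invariant factor(s) [2] giving torsion. So H_1 = Z ⊕ Z/2Z.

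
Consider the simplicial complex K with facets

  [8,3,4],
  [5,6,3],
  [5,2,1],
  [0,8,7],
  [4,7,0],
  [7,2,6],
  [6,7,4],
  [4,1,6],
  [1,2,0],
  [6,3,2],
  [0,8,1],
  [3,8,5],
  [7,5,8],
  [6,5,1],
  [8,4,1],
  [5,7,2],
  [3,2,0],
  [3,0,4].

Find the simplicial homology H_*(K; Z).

H_0 = Z,  H_1 = Z ⊕ Z_2,  H_2 = 0.

Fix the vertex order 0 < 1 < 2 < 3 < 4 < 5 < 6 < 7 < 8 and write every simplex with vertices in increasing order. Then dim K = 2 and the simplices of K are:

  0-simplices (9): [0], [1], [2], [3], [4], [5], [6], [7], [8]
  1-simplices (27): (27 of them)
  2-simplices (18): [0,1,2], [0,1,8], [0,2,3], [0,3,4], [0,4,7], [0,7,8], [1,2,5], [1,4,6], [1,4,8], [1,5,6], [2,3,6], [2,5,7], [2,6,7], [3,4,8], [3,5,6], [3,5,8], [4,6,7], [5,7,8]

so the chain groups are C_0 ≅ Z^9, C_1 ≅ Z^27, C_2 ≅ Z^18.

The boundary map ∂_1: C_1 → C_0 sends each edge [p,q] (with p < q) to q − p. For instance
  ∂[0,2] = [2] − [0].
As a 9×27 matrix over Z this has rank 8, with invariant factors (1,1,1,1,1,1,1,1).

∂_2: C_2 → C_1 acts by ∂[p,q,r] = [q,r] − [p,r] + [p,q]. For instance
  ∂[1,4,8] = [4,8] − [1,8] + [1,4],
  ∂[0,3,4] = [3,4] − [0,4] + [0,3].
The resulting 27×18 matrix has rank 18, and its Smith normal form has invariant factors (1,1,1,1,1,1,1,1,1,1,1,1,1,1,1,1,1,2).

Computing H_k = (kernel of ∂_k) / (image of ∂_{k+1}):

  H_0: rank C_0 − rank ∂_1 = 9 − 8 = 1, and the invariant factors of ∂_1 are all 1, so H_0 = Z.
  H_1: rank ker ∂_1 − rank ∂_2 = (27 − 8) − 18 = 1, and ∂_2 has invariant factor 2 > 1, so H_1 = Z ⊕ Z_2.
  H_2: rank ker ∂_2 − rank ∂_3 = (18 − 18) − 0 = 0, and there is no ∂_3, so H_2 = 0.

As a check, the Euler characteristic is 9 − 27 + 18 = 0, which agrees with 1 − 1 + 0 = 0.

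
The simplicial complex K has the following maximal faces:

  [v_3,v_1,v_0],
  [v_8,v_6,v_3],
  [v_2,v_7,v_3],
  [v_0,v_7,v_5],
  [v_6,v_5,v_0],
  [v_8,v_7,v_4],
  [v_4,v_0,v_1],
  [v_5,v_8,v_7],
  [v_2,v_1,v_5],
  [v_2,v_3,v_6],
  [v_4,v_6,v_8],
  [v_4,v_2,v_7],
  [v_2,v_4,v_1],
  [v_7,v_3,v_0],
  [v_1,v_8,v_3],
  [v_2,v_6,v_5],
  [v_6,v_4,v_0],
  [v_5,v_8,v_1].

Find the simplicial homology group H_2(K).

We work with the vertex ordering v_0 < v_1 < v_2 < v_3 < v_4 < v_5 < v_6 < v_7 < v_8. The simplices of K, each written with vertices in increasing order, are:

  0-simplices (9): [v_0], [v_1], [v_2], [v_3], [v_4], [v_5], [v_6], [v_7], [v_8]
  1-simplices (27): (27 of them)
  2-simplices (18): (18 of them)

giving chain groups C_0 ≅ Z^9, C_1 ≅ Z^27, C_2 ≅ Z^18.

∂_1: C_1 → C_0 maps an edge to its endpoints' difference, ∂[p,q] = q − p.
This gives a 9×27 integer matrix of rank 8; reducing to Smith normal form yields diagonal entries (1,1,1,1,1,1,1,1).

The boundary map ∂_2: C_2 → C_1 acts by ∂[p,q,r] = [q,r] − [p,r] + [p,q]. For instance
  ∂[v_2,v_5,v_6] = [v_5,v_6] − [v_2,v_6] + [v_2,v_5],
  ∂[v_0,v_5,v_6] = [v_5,v_6] − [v_0,v_6] + [v_0,v_5].
As a 27×18 matrix over Z this has rank 17, with invariant factors (1,1,1,1,1,1,1,1,1,1,1,1,1,1,1,1,1).

Reading off H_k = ker ∂_k / im ∂_{k+1}:

  H_2: rank ker ∂_2 − rank ∂_3 = (18 − 17) − 0 = 1, and there is no ∂_3, so H_2 ≅ Z.

(K is a triangulation of the torus T^2.)

H_2 = Z.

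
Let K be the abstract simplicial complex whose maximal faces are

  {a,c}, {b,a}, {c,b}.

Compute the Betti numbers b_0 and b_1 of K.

We work with the vertex ordering a < b < c. The simplices of K, each written with vertices in increasing order, are:

  0-simplices (3): a, b, c
  1-simplices (3): ab, ac, bc

giving chain groups C_0 ≅ Z^3, C_1 ≅ Z^3.

∂_1: C_1 → C_0 is given by ∂[p,q] = [q] − [p].
As a 3×3 matrix over Z this has rank 2, with invariant factors (1,1).

Now H_k = ker ∂_k / im ∂_{k+1}, so:

  H_0: rank C_0 − rank ∂_1 = 3 − 2 = 1, and the invariant factors of ∂_1 are all 1, so H_0 ≅ Z.
  H_1: rank ker ∂_1 − rank ∂_2 = (3 − 2) − 0 = 1, and there is no ∂_2, so H_1 ≅ Z.

Hence the Betti numbers are b_0 = 1, b_1 = 1.

b_0 = 1, b_1 = 1.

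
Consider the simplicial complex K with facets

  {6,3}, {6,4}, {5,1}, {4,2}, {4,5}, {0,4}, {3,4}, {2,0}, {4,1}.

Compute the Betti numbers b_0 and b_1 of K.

K has 7 vertices, 9 edges.
rank ∂_0 = 0, rank ∂_1 = 6 ⇒ b_0 = 7 − 0 − 6 = 1; all invariant factors of ∂_1 are 1 so no torsion. So H_0 = Z.
rank ∂_1 = 6, rank ∂_2 = 0 ⇒ b_1 = 9 − 6 − 0 = 3. So H_1 = Z^3.

b_0 = 1, b_1 = 3.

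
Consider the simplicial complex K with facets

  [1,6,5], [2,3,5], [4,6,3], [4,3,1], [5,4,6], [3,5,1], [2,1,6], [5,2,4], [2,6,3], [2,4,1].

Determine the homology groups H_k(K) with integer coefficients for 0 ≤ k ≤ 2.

H_0 = Z,  H_1 = Z/2,  H_2 = 0.

We work with the vertex ordering 1 < 2 < 3 < 4 < 5 < 6. The simplices of K, each written with vertices in increasing order, are:

  0-simplices (6): [1], [2], [3], [4], [5], [6]
  1-simplices (15): [1,2], [1,3], [1,4], [1,5], [1,6], [2,3], [2,4], [2,5], [2,6], [3,4], [3,5], [3,6], [4,5], [4,6], [5,6]
  2-simplices (10): [1,2,4], [1,2,6], [1,3,4], [1,3,5], [1,5,6], [2,3,5], [2,3,6], [2,4,5], [3,4,6], [4,5,6]

giving chain groups C_0 ≅ Z^6, C_1 ≅ Z^15, C_2 ≅ Z^10.

∂_1: C_1 → C_0 sends each edge [p,q] (with p < q) to q − p. For instance
  ∂[1,5] = [5] − [1].
The resulting 6×15 matrix has rank 5, and its Smith normal form has invariant factors (1,1,1,1,1).

The boundary map ∂_2: C_2 → C_1 sends each 2-simplex [p,q,r] to [q,r] − [p,r] + [p,q]. For instance
  ∂[1,3,5] = [3,5] − [1,5] + [1,3],
  ∂[4,5,6] = [5,6] − [4,6] + [4,5].
The resulting 15×10 matrix has rank 10, and its Smith normal form has invariant factors (1,1,1,1,1,1,1,1,1,2).

Now H_k = ker ∂_k / im ∂_{k+1}, so:

  H_0: rank C_0 − rank ∂_1 = 6 − 5 = 1, and the invariant factors of ∂_1 are all 1, so H_0 = Z.
  H_1: rank ker ∂_1 − rank ∂_2 = (15 − 5) − 10 = 0, and ∂_2 has invariant factor 2 > 1, so H_1 = Z/2.
  H_2: rank ker ∂_2 − rank ∂_3 = (10 − 10) − 0 = 0, and there is no ∂_3, so H_2 = 0.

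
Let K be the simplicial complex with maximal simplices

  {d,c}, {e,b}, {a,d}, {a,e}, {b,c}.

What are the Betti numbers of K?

Take the total order a < b < c < d < e on the vertex set. Then K (dimension 1) consists of the simplices:

  0-simplices (5): a, b, c, d, e
  1-simplices (5): ad, ae, bc, be, cd

giving chain groups C_0 ≅ Z^5, C_1 ≅ Z^5.

Boundary ∂_1: C_1 → C_0 is given by ∂[p,q] = [q] − [p].
The resulting 5×5 matrix has rank 4, and its Smith normal form has invariant factors (1,1,1,1).

From H_k ≅ ker(∂_k) / im(∂_{k+1}) we obtain:

  H_0: rank C_0 − rank ∂_1 = 5 − 4 = 1, and the invariant factors of ∂_1 are all 1, so H_0 ≅ Z.
  H_1: rank ker ∂_1 − rank ∂_2 = (5 − 4) − 0 = 1, and there is no ∂_2, so H_1 ≅ Z.

(K is a triangulation of the circle S^1.)

Hence the Betti numbers are b_0 = 1, b_1 = 1.

b_0 = 1, b_1 = 1.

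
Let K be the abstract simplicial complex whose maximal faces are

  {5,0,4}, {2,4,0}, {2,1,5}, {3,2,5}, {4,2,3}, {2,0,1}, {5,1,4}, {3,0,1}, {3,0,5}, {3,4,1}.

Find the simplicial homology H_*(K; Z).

Fix the vertex order 0 < 1 < 2 < 3 < 4 < 5 and write every simplex with vertices in increasing order. Then dim K = 2 and the simplices of K are:

  0-simplices (6): [0], [1], [2], [3], [4], [5]
  1-simplices (15): [0,1], [0,2], [0,3], [0,4], [0,5], [1,2], [1,3], [1,4], [1,5], [2,3], [2,4], [2,5], [3,4], [3,5], [4,5]
  2-simplices (10): [0,1,2], [0,1,3], [0,2,4], [0,3,5], [0,4,5], [1,2,5], [1,3,4], [1,4,5], [2,3,4], [2,3,5]

giving chain groups C_0 ≅ Z^6, C_1 ≅ Z^15, C_2 ≅ Z^10.

∂_1: C_1 → C_0 sends each edge [p,q] (with p < q) to q − p.
The resulting 6×15 matrix has rank 5, and its Smith normal form has invariant factors (1,1,1,1,1).

∂_2: C_2 → C_1 sends each 2-simplex [p,q,r] to [q,r] − [p,r] + [p,q]. For instance
  ∂[0,2,4] = [2,4] − [0,4] + [0,2],
  ∂[2,3,4] = [3,4] − [2,4] + [2,3].
This gives a 15×10 integer matrix of rank 10; reducing to Smith normal form yields diagonal entries (1,1,1,1,1,1,1,1,1,2).

Now H_k = ker ∂_k / im ∂_{k+1}, so:

  H_0: rank C_0 − rank ∂_1 = 6 − 5 = 1, and the invariant factors of ∂_1 are all 1, so H_0 ≅ Z.
  H_1: rank ker ∂_1 − rank ∂_2 = (15 − 5) − 10 = 0, and ∂_2 has invariant factor 2 > 1, so H_1 ≅ Z/2.
  H_2: rank ker ∂_2 − rank ∂_3 = (10 − 10) − 0 = 0, and there is no ∂_3, so H_2 ≅ 0.

As a check, the Euler characteristic is 6 − 15 + 10 = 1, which agrees with 1 − 0 + 0 = 1.

H_0 ≅ Z,  H_1 ≅ Z/2,  H_2 = 0.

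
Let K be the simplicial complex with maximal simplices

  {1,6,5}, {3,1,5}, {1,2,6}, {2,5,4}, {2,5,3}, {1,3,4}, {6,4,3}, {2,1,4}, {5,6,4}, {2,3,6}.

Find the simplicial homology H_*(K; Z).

H_0 = Z,  H_1 = Z_2,  H_2 = 0.

Order the vertices as 1 < 2 < 3 < 4 < 5 < 6. Listing each simplex with vertices in this order, K has dimension 2 with simplices:

  0-simplices (6): [1], [2], [3], [4], [5], [6]
  1-simplices (15): [1,2], [1,3], [1,4], [1,5], [1,6], [2,3], [2,4], [2,5], [2,6], [3,4], [3,5], [3,6], [4,5], [4,6], [5,6]
  2-simplices (10): [1,2,4], [1,2,6], [1,3,4], [1,3,5], [1,5,6], [2,3,5], [2,3,6], [2,4,5], [3,4,6], [4,5,6]

giving chain groups C_0 ≅ Z^6, C_1 ≅ Z^15, C_2 ≅ Z^10.

∂_1: C_1 → C_0 sends each edge [p,q] (with p < q) to q − p. For instance
  ∂[2,5] = [5] − [2].
As a 6×15 matrix over Z this has rank 5, with invariant factors (1,1,1,1,1).

∂_2: C_2 → C_1 acts by ∂[p,q,r] = [q,r] − [p,r] + [p,q]. For instance
  ∂[1,3,5] = [3,5] − [1,5] + [1,3],
  ∂[3,4,6] = [4,6] − [3,6] + [3,4].
The 15×10 boundary matrix has rank 10 and Smith normal form diag(1,1,1,1,1,1,1,1,1,2).

Reading off H_k = ker ∂_k / im ∂_{k+1}:

  H_0: rank C_0 − rank ∂_1 = 6 − 5 = 1, and the invariant factors of ∂_1 are all 1, so H_0 = Z.
  H_1: rank ker ∂_1 − rank ∂_2 = (15 − 5) − 10 = 0, and ∂_2 has invariant factor 2 > 1, so H_1 = Z_2.
  H_2: rank ker ∂_2 − rank ∂_3 = (10 − 10) − 0 = 0, and there is no ∂_3, so H_2 = 0.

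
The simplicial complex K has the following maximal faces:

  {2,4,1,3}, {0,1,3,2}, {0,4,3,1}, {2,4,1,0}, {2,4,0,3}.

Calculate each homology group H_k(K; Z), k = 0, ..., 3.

We work with the vertex ordering 0 < 1 < 2 < 3 < 4. The simplices of K, each written with vertices in increasing order, are:

  0-simplices (5): [0], [1], [2], [3], [4]
  1-simplices (10): [0,1], [0,2], [0,3], [0,4], [1,2], [1,3], [1,4], [2,3], [2,4], [3,4]
  2-simplices (10): [0,1,2], [0,1,3], [0,1,4], [0,2,3], [0,2,4], [0,3,4], [1,2,3], [1,2,4], [1,3,4], [2,3,4]
  3-simplices (5): [0,1,2,3], [0,1,2,4], [0,1,3,4], [0,2,3,4], [1,2,3,4]

Hence C_0 ≅ Z^5, C_1 ≅ Z^10, C_2 ≅ Z^10, C_3 ≅ Z^5.

∂_1: C_1 → C_0 maps an edge to its endpoints' difference, ∂[p,q] = q − p. For instance
  ∂[2,3] = [3] − [2].
The 5×10 boundary matrix has rank 4 and Smith normal form diag(1,1,1,1).

The boundary map ∂_2: C_2 → C_1 sends each 2-simplex [p,q,r] to [q,r] − [p,r] + [p,q]. For instance
  ∂[1,2,4] = [2,4] − [1,4] + [1,2],
  ∂[0,1,4] = [1,4] − [0,4] + [0,1].
This gives a 10×10 integer matrix of rank 6; reducing to Smith normal form yields diagonal entries (1,1,1,1,1,1).

Boundary ∂_3: C_3 → C_2 sends each 3-simplex σ to the alternating sum Σ_i (−1)^i (σ with its i-th vertex removed). For instance
  ∂[0,1,2,4] = [1,2,4] − [0,2,4] + [0,1,4] − [0,1,2],
  ∂[0,1,2,3] = [1,2,3] − [0,2,3] + [0,1,3] − [0,1,2].
The resulting 10×5 matrix has rank 4, and its Smith normal form has invariant factors (1,1,1,1).

Reading off H_k = ker ∂_k / im ∂_{k+1}:

  H_0: rank C_0 − rank ∂_1 = 5 − 4 = 1, and the invariant factors of ∂_1 are all 1, so H_0 ≅ Z.
  H_1: rank ker ∂_1 − rank ∂_2 = (10 − 4) − 6 = 0, and the invariant factors of ∂_2 are all 1, so H_1 ≅ 0.
  H_2: rank ker ∂_2 − rank ∂_3 = (10 − 6) − 4 = 0, and the invariant factors of ∂_3 are all 1, so H_2 ≅ 0.
  H_3: rank ker ∂_3 − rank ∂_4 = (5 − 4) − 0 = 1, and there is no ∂_4, so H_3 ≅ Z.

H_0 = Z,  H_1 = 0,  H_2 = 0,  H_3 = Z.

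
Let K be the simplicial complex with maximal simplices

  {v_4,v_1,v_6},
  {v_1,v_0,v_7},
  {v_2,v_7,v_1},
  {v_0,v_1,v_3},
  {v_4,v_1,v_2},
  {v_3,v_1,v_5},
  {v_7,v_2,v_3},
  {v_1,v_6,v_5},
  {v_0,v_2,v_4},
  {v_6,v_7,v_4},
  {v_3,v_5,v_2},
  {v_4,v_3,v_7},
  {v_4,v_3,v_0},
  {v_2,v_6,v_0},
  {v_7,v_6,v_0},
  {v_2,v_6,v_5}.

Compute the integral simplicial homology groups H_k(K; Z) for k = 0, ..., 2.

H_0 = Z,  H_1 = Z^2,  H_2 = Z.

Order the vertices as v_0 < v_1 < v_2 < v_3 < v_4 < v_5 < v_6 < v_7. Listing each simplex with vertices in this order, K has dimension 2 with simplices:

  0-simplices (8): [v_0], [v_1], [v_2], [v_3], [v_4], [v_5], [v_6], [v_7]
  1-simplices (24): (24 of them)
  2-simplices (16): (16 of them)

giving chain groups C_0 ≅ Z^8, C_1 ≅ Z^24, C_2 ≅ Z^16.

The boundary map ∂_1: C_1 → C_0 maps an edge to its endpoints' difference, ∂[p,q] = q − p.
As a 8×24 matrix over Z this has rank 7, with invariant factors (1,1,1,1,1,1,1).

∂_2: C_2 → C_1 sends each 2-simplex [p,q,r] to [q,r] − [p,r] + [p,q]. For instance
  ∂[v_2,v_3,v_5] = [v_3,v_5] − [v_2,v_5] + [v_2,v_3],
  ∂[v_0,v_6,v_7] = [v_6,v_7] − [v_0,v_7] + [v_0,v_6].
The 24×16 boundary matrix has rank 15 and Smith normal form diag(1,1,1,1,1,1,1,1,1,1,1,1,1,1,1).

Reading off H_k = ker ∂_k / im ∂_{k+1}:

  H_0: rank C_0 − rank ∂_1 = 8 − 7 = 1, and the invariant factors of ∂_1 are all 1, so H_0 = Z.
  H_1: rank ker ∂_1 − rank ∂_2 = (24 − 7) − 15 = 2, and the invariant factors of ∂_2 are all 1, so H_1 = Z^2.
  H_2: rank ker ∂_2 − rank ∂_3 = (16 − 15) − 0 = 1, and there is no ∂_3, so H_2 = Z.

As a check, the Euler characteristic is 8 − 24 + 16 = 0, which agrees with 1 − 2 + 1 = 0.
(K is a triangulation of the torus T^2.)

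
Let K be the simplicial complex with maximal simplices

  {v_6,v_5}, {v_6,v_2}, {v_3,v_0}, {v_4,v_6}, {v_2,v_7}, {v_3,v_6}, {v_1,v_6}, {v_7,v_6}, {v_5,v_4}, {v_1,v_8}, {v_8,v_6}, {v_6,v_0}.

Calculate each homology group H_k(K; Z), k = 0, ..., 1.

H_0 = Z,  H_1 = Z^4.

We work with the vertex ordering v_0 < v_1 < v_2 < v_3 < v_4 < v_5 < v_6 < v_7 < v_8. The simplices of K, each written with vertices in increasing order, are:

  0-simplices (9): [v_0], [v_1], [v_2], [v_3], [v_4], [v_5], [v_6], [v_7], [v_8]
  1-simplices (12): [v_0,v_3], [v_0,v_6], [v_1,v_6], [v_1,v_8], [v_2,v_6], [v_2,v_7], [v_3,v_6], [v_4,v_5], [v_4,v_6], [v_5,v_6], [v_6,v_7], [v_6,v_8]

so the chain groups are C_0 ≅ Z^9, C_1 ≅ Z^12.

The boundary map ∂_1: C_1 → C_0 maps an edge to its endpoints' difference, ∂[p,q] = q − p. For instance
  ∂[v_2,v_6] = [v_6] − [v_2].
The resulting 9×12 matrix has rank 8, and its Smith normal form has invariant factors (1,1,1,1,1,1,1,1).

Computing H_k = (kernel of ∂_k) / (image of ∂_{k+1}):

  H_0: rank C_0 − rank ∂_1 = 9 − 8 = 1, and the invariant factors of ∂_1 are all 1, so H_0 = Z.
  H_1: rank ker ∂_1 − rank ∂_2 = (12 − 8) − 0 = 4, and there is no ∂_2, so H_1 = Z^4.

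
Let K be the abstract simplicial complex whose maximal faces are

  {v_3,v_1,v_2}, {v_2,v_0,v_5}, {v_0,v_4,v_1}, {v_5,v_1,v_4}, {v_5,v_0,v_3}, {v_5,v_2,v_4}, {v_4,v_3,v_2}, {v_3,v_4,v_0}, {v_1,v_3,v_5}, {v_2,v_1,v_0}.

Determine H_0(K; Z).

H_0 = Z.

We work with the vertex ordering v_0 < v_1 < v_2 < v_3 < v_4 < v_5. The simplices of K, each written with vertices in increasing order, are:

  0-simplices (6): [v_0], [v_1], [v_2], [v_3], [v_4], [v_5]
  1-simplices (15): (15 of them)
  2-simplices (10): [v_0,v_1,v_2], [v_0,v_1,v_4], [v_0,v_2,v_5], [v_0,v_3,v_4], [v_0,v_3,v_5], [v_1,v_2,v_3], [v_1,v_3,v_5], [v_1,v_4,v_5], [v_2,v_3,v_4], [v_2,v_4,v_5]

Hence C_0 ≅ Z^6, C_1 ≅ Z^15, C_2 ≅ Z^10.

∂_1: C_1 → C_0 maps an edge to its endpoints' difference, ∂[p,q] = q − p. For instance
  ∂[v_3,v_5] = [v_5] − [v_3].
The 6×15 boundary matrix has rank 5 and Smith normal form diag(1,1,1,1,1).

The boundary map ∂_2: C_2 → C_1 sends each 2-simplex [p,q,r] to [q,r] − [p,r] + [p,q]. For instance
  ∂[v_1,v_2,v_3] = [v_2,v_3] − [v_1,v_3] + [v_1,v_2],
  ∂[v_0,v_3,v_5] = [v_3,v_5] − [v_0,v_5] + [v_0,v_3].
The resulting 15×10 matrix has rank 10, and its Smith normal form has invariant factors (1,1,1,1,1,1,1,1,1,2).

Computing H_k = (kernel of ∂_k) / (image of ∂_{k+1}):

  H_0: rank C_0 − rank ∂_1 = 6 − 5 = 1, and the invariant factors of ∂_1 are all 1, so H_0 = Z.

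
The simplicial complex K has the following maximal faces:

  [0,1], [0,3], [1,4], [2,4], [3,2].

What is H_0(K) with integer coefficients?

Fix the vertex order 0 < 1 < 2 < 3 < 4 and write every simplex with vertices in increasing order. Then dim K = 1 and the simplices of K are:

  0-simplices (5): [0], [1], [2], [3], [4]
  1-simplices (5): [0,1], [0,3], [1,4], [2,3], [2,4]

Hence C_0 ≅ Z^5, C_1 ≅ Z^5.

∂_1: C_1 → C_0 sends each edge [p,q] (with p < q) to q − p.
The resulting 5×5 matrix has rank 4, and its Smith normal form has invariant factors (1,1,1,1).

Now H_k = ker ∂_k / im ∂_{k+1}, so:

  H_0: rank C_0 − rank ∂_1 = 5 − 4 = 1, and the invariant factors of ∂_1 are all 1, so H_0 = Z.

(K is a triangulation of the circle S^1.)

H_0 ≅ Z.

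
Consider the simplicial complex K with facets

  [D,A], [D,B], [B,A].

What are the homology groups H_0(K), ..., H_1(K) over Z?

Fix the vertex order A < B < D and write every simplex with vertices in increasing order. Then dim K = 1 and the simplices of K are:

  0-simplices (3): A, B, D
  1-simplices (3): AB, AD, BD

giving chain groups C_0 ≅ Z^3, C_1 ≅ Z^3.

Boundary ∂_1: C_1 → C_0 is given by ∂[p,q] = [q] − [p].
The 3×3 boundary matrix has rank 2 and Smith normal form diag(1,1).

Reading off H_k = ker ∂_k / im ∂_{k+1}:

  H_0: rank C_0 − rank ∂_1 = 3 − 2 = 1, and the invariant factors of ∂_1 are all 1, so H_0 ≅ Z.
  H_1: rank ker ∂_1 − rank ∂_2 = (3 − 2) − 0 = 1, and there is no ∂_2, so H_1 ≅ Z.

(K is a triangulation of the circle S^1.)

H_0 = Z,  H_1 = Z.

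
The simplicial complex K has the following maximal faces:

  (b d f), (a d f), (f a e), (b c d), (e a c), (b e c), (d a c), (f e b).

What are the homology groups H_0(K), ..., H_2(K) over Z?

We work with the vertex ordering a < b < c < d < e < f. The simplices of K, each written with vertices in increasing order, are:

  0-simplices (6): a, b, c, d, e, f
  1-simplices (12): ac, ad, ae, af, bc, bd, be, bf, cd, ce, df, ef
  2-simplices (8): acd, ace, adf, aef, bcd, bce, bdf, bef

so the chain groups are C_0 ≅ Z^6, C_1 ≅ Z^12, C_2 ≅ Z^8.

Boundary ∂_1: C_1 → C_0 is given by ∂[p,q] = [q] − [p].
The 6×12 boundary matrix has rank 5 and Smith normal form diag(1,1,1,1,1).

The boundary map ∂_2: C_2 → C_1 maps a triangle to the signed sum of its edges. For instance
  ∂bdf = df − bf + bd,
  ∂bcd = cd − bd + bc.
The resulting 12×8 matrix has rank 7, and its Smith normal form has invariant factors (1,1,1,1,1,1,1).

Computing H_k = (kernel of ∂_k) / (image of ∂_{k+1}):

  H_0: rank C_0 − rank ∂_1 = 6 − 5 = 1, and the invariant factors of ∂_1 are all 1, so H_0 = Z.
  H_1: rank ker ∂_1 − rank ∂_2 = (12 − 5) − 7 = 0, and the invariant factors of ∂_2 are all 1, so H_1 = 0.
  H_2: rank ker ∂_2 − rank ∂_3 = (8 − 7) − 0 = 1, and there is no ∂_3, so H_2 = Z.

As a check, the Euler characteristic is 6 − 12 + 8 = 2, which agrees with 1 − 0 + 1 = 2.

H_0 = Z,  H_1 = 0,  H_2 = Z.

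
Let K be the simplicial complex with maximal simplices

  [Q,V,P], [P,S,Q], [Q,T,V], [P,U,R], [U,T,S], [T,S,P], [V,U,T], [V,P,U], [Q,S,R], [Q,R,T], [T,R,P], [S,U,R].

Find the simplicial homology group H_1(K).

We work with the vertex ordering P < Q < R < S < T < U < V. The simplices of K, each written with vertices in increasing order, are:

  0-simplices (7): P, Q, R, S, T, U, V
  1-simplices (18): PQ, PR, PS, PT, PU, PV, QR, QS, QT, QV, RS, RT, RU, ST, SU, TU, TV, UV
  2-simplices (12): PQS, PQV, PRT, PRU, PST, PUV, QRS, QRT, QTV, RSU, STU, TUV

so the chain groups are C_0 ≅ Z^7, C_1 ≅ Z^18, C_2 ≅ Z^12.

The boundary map ∂_1: C_1 → C_0 is given by ∂[p,q] = [q] − [p]. For instance
  ∂UV = V − U.
As a 7×18 matrix over Z this has rank 6, with invariant factors (1,1,1,1,1,1).

∂_2: C_2 → C_1 maps a triangle to the signed sum of its edges. For instance
  ∂PQV = QV − PV + PQ,
  ∂TUV = UV − TV + TU.
As a 18×12 matrix over Z this has rank 12, with invariant factors (1,1,1,1,1,1,1,1,1,1,1,2).

Now H_k = ker ∂_k / im ∂_{k+1}, so:

  H_1: rank ker ∂_1 − rank ∂_2 = (18 − 6) − 12 = 0, and ∂_2 has invariant factor 2 > 1, so H_1 = Z/2Z.

(K is a triangulation of the real projective plane RP^2.)

H_1 = Z/2Z.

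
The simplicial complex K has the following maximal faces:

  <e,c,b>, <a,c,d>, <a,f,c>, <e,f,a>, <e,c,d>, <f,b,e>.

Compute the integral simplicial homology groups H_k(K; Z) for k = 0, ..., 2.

H_0 ≅ Z,  H_1 ≅ Z,  H_2 = 0.

Take the total order a < b < c < d < e < f on the vertex set. Then K (dimension 2) consists of the simplices:

  0-simplices (6): a, b, c, d, e, f
  1-simplices (12): ac, ad, ae, af, bc, be, bf, cd, ce, cf, de, ef
  2-simplices (6): acd, acf, aef, bce, bef, cde

Hence C_0 ≅ Z^6, C_1 ≅ Z^12, C_2 ≅ Z^6.

Boundary ∂_1: C_1 → C_0 maps an edge to its endpoints' difference, ∂[p,q] = q − p.
This gives a 6×12 integer matrix of rank 5; reducing to Smith normal form yields diagonal entries (1,1,1,1,1).

The boundary map ∂_2: C_2 → C_1 acts by ∂[p,q,r] = [q,r] − [p,r] + [p,q]. For instance
  ∂bce = ce − be + bc,
  ∂acf = cf − af + ac.
As a 12×6 matrix over Z this has rank 6, with invariant factors (1,1,1,1,1,1).

From H_k ≅ ker(∂_k) / im(∂_{k+1}) we obtain:

  H_0: rank C_0 − rank ∂_1 = 6 − 5 = 1, and the invariant factors of ∂_1 are all 1, so H_0 ≅ Z.
  H_1: rank ker ∂_1 − rank ∂_2 = (12 − 5) − 6 = 1, and the invariant factors of ∂_2 are all 1, so H_1 ≅ Z.
  H_2: rank ker ∂_2 − rank ∂_3 = (6 − 6) − 0 = 0, and there is no ∂_3, so H_2 ≅ 0.

As a check, the Euler characteristic is 6 − 12 + 6 = 0, which agrees with 1 − 1 + 0 = 0.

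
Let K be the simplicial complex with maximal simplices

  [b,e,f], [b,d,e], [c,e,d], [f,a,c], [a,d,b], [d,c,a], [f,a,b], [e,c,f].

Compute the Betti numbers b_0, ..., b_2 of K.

We work with the vertex ordering a < b < c < d < e < f. The simplices of K, each written with vertices in increasing order, are:

  0-simplices (6): a, b, c, d, e, f
  1-simplices (12): ab, ac, ad, af, bd, be, bf, cd, ce, cf, de, ef
  2-simplices (8): abd, abf, acd, acf, bde, bef, cde, cef

giving chain groups C_0 ≅ Z^6, C_1 ≅ Z^12, C_2 ≅ Z^8.

The boundary map ∂_1: C_1 → C_0 is given by ∂[p,q] = [q] − [p].
The resulting 6×12 matrix has rank 5, and its Smith normal form has invariant factors (1,1,1,1,1).

∂_2: C_2 → C_1 acts by ∂[p,q,r] = [q,r] − [p,r] + [p,q]. For instance
  ∂bef = ef − bf + be,
  ∂cef = ef − cf + ce.
This gives a 12×8 integer matrix of rank 7; reducing to Smith normal form yields diagonal entries (1,1,1,1,1,1,1).

Now H_k = ker ∂_k / im ∂_{k+1}, so:

  H_0: rank C_0 − rank ∂_1 = 6 − 5 = 1, and the invariant factors of ∂_1 are all 1, so H_0 = Z.
  H_1: rank ker ∂_1 − rank ∂_2 = (12 − 5) − 7 = 0, and the invariant factors of ∂_2 are all 1, so H_1 = 0.
  H_2: rank ker ∂_2 − rank ∂_3 = (8 − 7) − 0 = 1, and there is no ∂_3, so H_2 = Z.

As a check, the Euler characteristic is 6 − 12 + 8 = 2, which agrees with 1 − 0 + 1 = 2.

Hence the Betti numbers are b_0 = 1, b_1 = 0, b_2 = 1.

b_0 = 1, b_1 = 0, b_2 = 1.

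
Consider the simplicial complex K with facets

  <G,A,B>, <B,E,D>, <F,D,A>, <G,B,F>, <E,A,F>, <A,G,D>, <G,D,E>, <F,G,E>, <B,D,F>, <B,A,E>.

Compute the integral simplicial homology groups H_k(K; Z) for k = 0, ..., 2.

H_0 = Z,  H_1 = Z/2,  H_2 = 0.

K has 6 vertices, 15 edges, 10 triangles.
rank ∂_0 = 0, rank ∂_1 = 5 ⇒ b_0 = 6 − 0 − 5 = 1; all invariant factors of ∂_1 are 1 so no torsion. So H_0 ≅ Z.
rank ∂_1 = 5, rank ∂_2 = 10 ⇒ b_1 = 15 − 5 − 10 = 0; ∂_2 has invariant factor(s) [2] giving torsion. So H_1 ≅ Z/2.
rank ∂_2 = 10, rank ∂_3 = 0 ⇒ b_2 = 10 − 10 − 0 = 0. So H_2 ≅ 0.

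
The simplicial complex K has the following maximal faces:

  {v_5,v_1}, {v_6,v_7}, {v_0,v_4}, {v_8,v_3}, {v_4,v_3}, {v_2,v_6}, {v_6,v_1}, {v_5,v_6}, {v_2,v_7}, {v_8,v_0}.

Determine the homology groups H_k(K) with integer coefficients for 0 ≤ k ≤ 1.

H_0 ≅ Z^2,  H_1 ≅ Z^3.

Take the total order v_0 < v_1 < v_2 < v_3 < v_4 < v_5 < v_6 < v_7 < v_8 on the vertex set. Then K (dimension 1) consists of the simplices:

  0-simplices (9): [v_0], [v_1], [v_2], [v_3], [v_4], [v_5], [v_6], [v_7], [v_8]
  1-simplices (10): [v_0,v_4], [v_0,v_8], [v_1,v_5], [v_1,v_6], [v_2,v_6], [v_2,v_7], [v_3,v_4], [v_3,v_8], [v_5,v_6], [v_6,v_7]

so the chain groups are C_0 ≅ Z^9, C_1 ≅ Z^10.

Boundary ∂_1: C_1 → C_0 maps an edge to its endpoints' difference, ∂[p,q] = q − p. For instance
  ∂[v_1,v_5] = [v_5] − [v_1].
The resulting 9×10 matrix has rank 7, and its Smith normal form has invariant factors (1,1,1,1,1,1,1).

Now H_k = ker ∂_k / im ∂_{k+1}, so:

  H_0: rank C_0 − rank ∂_1 = 9 − 7 = 2, and the invariant factors of ∂_1 are all 1, so H_0 = Z^2.
  H_1: rank ker ∂_1 − rank ∂_2 = (10 − 7) − 0 = 3, and there is no ∂_2, so H_1 = Z^3.

(K is a triangulation of the disjoint union of the circle S^1 and a wedge of 2 circles.)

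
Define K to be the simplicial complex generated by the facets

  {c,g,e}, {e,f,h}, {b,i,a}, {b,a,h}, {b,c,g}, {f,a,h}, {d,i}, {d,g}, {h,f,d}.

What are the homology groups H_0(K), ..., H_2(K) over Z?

H_0 = Z,  H_1 = Z^3,  H_2 = 0.

Take the total order a < b < c < d < e < f < g < h < i on the vertex set. Then K (dimension 2) consists of the simplices:

  0-simplices (9): a, b, c, d, e, f, g, h, i
  1-simplices (18): ab, af, ah, ai, bc, bg, bh, bi, ce, cg, df, dg, dh, di, ef, eg, eh, fh
  2-simplices (7): abh, abi, afh, bcg, ceg, dfh, efh

so the chain groups are C_0 ≅ Z^9, C_1 ≅ Z^18, C_2 ≅ Z^7.

The boundary map ∂_1: C_1 → C_0 sends each edge [p,q] (with p < q) to q − p. For instance
  ∂df = f − d.
The resulting 9×18 matrix has rank 8, and its Smith normal form has invariant factors (1,1,1,1,1,1,1,1).

∂_2: C_2 → C_1 acts by ∂[p,q,r] = [q,r] − [p,r] + [p,q]. For instance
  ∂ceg = eg − cg + ce,
  ∂bcg = cg − bg + bc.
As a 18×7 matrix over Z this has rank 7, with invariant factors (1,1,1,1,1,1,1).

Now H_k = ker ∂_k / im ∂_{k+1}, so:

  H_0: rank C_0 − rank ∂_1 = 9 − 8 = 1, and the invariant factors of ∂_1 are all 1, so H_0 = Z.
  H_1: rank ker ∂_1 − rank ∂_2 = (18 − 8) − 7 = 3, and the invariant factors of ∂_2 are all 1, so H_1 = Z^3.
  H_2: rank ker ∂_2 − rank ∂_3 = (7 − 7) − 0 = 0, and there is no ∂_3, so H_2 = 0.

As a check, the Euler characteristic is 9 − 18 + 7 = -2, which agrees with 1 − 3 + 0 = -2.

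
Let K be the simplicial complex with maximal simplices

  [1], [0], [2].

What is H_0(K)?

We work with the vertex ordering 0 < 1 < 2. The simplices of K, each written with vertices in increasing order, are:

  0-simplices (3): [0], [1], [2]

so the chain groups are C_0 ≅ Z^3.

From H_k ≅ ker(∂_k) / im(∂_{k+1}) we obtain:

  H_0: rank C_0 − rank ∂_1 = 3 − 0 = 3, and there is no ∂_1, so H_0 ≅ Z^3.

H_0 = Z^3.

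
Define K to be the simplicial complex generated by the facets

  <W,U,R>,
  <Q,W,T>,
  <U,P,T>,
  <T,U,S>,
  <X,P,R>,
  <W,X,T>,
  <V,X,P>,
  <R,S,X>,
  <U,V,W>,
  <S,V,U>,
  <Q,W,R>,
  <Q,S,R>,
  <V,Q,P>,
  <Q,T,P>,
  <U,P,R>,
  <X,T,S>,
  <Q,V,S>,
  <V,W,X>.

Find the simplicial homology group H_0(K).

We work with the vertex ordering P < Q < R < S < T < U < V < W < X. The simplices of K, each written with vertices in increasing order, are:

  0-simplices (9): P, Q, R, S, T, U, V, W, X
  1-simplices (27): PQ, PR, PT, PU, PV, PX, QR, QS, QT, QV, QW, RS, RU, RW, RX, ST, SU, SV, SX, TU, TW, TX, UV, UW, VW, VX, WX
  2-simplices (18): PQT, PQV, PRU, PRX, PTU, PVX, QRS, QRW, QSV, QTW, RSX, RUW, STU, STX, SUV, TWX, UVW, VWX

Hence C_0 ≅ Z^9, C_1 ≅ Z^27, C_2 ≅ Z^18.

The boundary map ∂_1: C_1 → C_0 sends each edge [p,q] (with p < q) to q − p. For instance
  ∂ST = T − S.
The resulting 9×27 matrix has rank 8, and its Smith normal form has invariant factors (1,1,1,1,1,1,1,1).

Boundary ∂_2: C_2 → C_1 acts by ∂[p,q,r] = [q,r] − [p,r] + [p,q]. For instance
  ∂STU = TU − SU + ST,
  ∂PVX = VX − PX + PV.
As a 27×18 matrix over Z this has rank 17, with invariant factors (1,1,1,1,1,1,1,1,1,1,1,1,1,1,1,1,1).

From H_k ≅ ker(∂_k) / im(∂_{k+1}) we obtain:

  H_0: rank C_0 − rank ∂_1 = 9 − 8 = 1, and the invariant factors of ∂_1 are all 1, so H_0 = Z.

H_0 = Z.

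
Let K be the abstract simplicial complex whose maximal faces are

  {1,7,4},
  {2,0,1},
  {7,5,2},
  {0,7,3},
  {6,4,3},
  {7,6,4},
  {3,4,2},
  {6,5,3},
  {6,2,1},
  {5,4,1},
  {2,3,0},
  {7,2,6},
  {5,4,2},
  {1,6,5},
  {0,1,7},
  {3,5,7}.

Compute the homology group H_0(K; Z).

We work with the vertex ordering 0 < 1 < 2 < 3 < 4 < 5 < 6 < 7. The simplices of K, each written with vertices in increasing order, are:

  0-simplices (8): [0], [1], [2], [3], [4], [5], [6], [7]
  1-simplices (24): (24 of them)
  2-simplices (16): [0,1,2], [0,1,7], [0,2,3], [0,3,7], [1,2,6], [1,4,5], [1,4,7], [1,5,6], [2,3,4], [2,4,5], [2,5,7], [2,6,7], [3,4,6], [3,5,6], [3,5,7], [4,6,7]

giving chain groups C_0 ≅ Z^8, C_1 ≅ Z^24, C_2 ≅ Z^16.

Boundary ∂_1: C_1 → C_0 is given by ∂[p,q] = [q] − [p]. For instance
  ∂[3,5] = [5] − [3].
The 8×24 boundary matrix has rank 7 and Smith normal form diag(1,1,1,1,1,1,1).

∂_2: C_2 → C_1 sends each 2-simplex [p,q,r] to [q,r] − [p,r] + [p,q]. For instance
  ∂[0,3,7] = [3,7] − [0,7] + [0,3],
  ∂[1,5,6] = [5,6] − [1,6] + [1,5].
As a 24×16 matrix over Z this has rank 15, with invariant factors (1,1,1,1,1,1,1,1,1,1,1,1,1,1,1).

Computing H_k = (kernel of ∂_k) / (image of ∂_{k+1}):

  H_0: rank C_0 − rank ∂_1 = 8 − 7 = 1, and the invariant factors of ∂_1 are all 1, so H_0 ≅ Z.

(K is a triangulation of the torus T^2.)

H_0 = Z.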